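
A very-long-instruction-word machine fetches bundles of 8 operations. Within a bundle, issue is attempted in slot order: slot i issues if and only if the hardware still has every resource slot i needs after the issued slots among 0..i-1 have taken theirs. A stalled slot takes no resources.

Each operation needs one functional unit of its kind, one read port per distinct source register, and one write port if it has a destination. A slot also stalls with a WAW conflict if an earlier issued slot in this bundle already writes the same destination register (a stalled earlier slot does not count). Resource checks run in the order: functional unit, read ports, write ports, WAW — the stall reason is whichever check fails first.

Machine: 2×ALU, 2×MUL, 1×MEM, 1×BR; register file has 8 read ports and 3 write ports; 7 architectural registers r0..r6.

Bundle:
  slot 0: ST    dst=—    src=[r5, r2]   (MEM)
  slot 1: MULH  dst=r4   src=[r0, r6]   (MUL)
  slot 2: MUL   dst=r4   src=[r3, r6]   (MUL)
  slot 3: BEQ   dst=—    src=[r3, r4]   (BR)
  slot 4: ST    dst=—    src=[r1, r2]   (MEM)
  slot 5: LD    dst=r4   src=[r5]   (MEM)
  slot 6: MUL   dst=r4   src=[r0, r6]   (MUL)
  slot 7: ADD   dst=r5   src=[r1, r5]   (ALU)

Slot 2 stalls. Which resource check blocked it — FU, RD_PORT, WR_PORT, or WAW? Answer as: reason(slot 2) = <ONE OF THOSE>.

  0. MEM ⇒ go  {2A/2Mu/0Ld/1B | 6r 3w}
  1. MUL→r4 ⇒ go  {2A/1Mu/0Ld/1B | 4r 2w}
  2. MUL→r4 ⇒ no(WAW)  {2A/1Mu/0Ld/1B | 4r 2w}
  3. BR ⇒ go  {2A/1Mu/0Ld/0B | 2r 2w}
  4. MEM ⇒ no(FU)  {2A/1Mu/0Ld/0B | 2r 2w}
  5. MEM→r4 ⇒ no(FU)  {2A/1Mu/0Ld/0B | 2r 2w}
  6. MUL→r4 ⇒ no(WAW)  {2A/1Mu/0Ld/0B | 2r 2w}
  7. ALU→r5 ⇒ go  {1A/1Mu/0Ld/0B | 0r 1w}

reason(slot 2) = WAW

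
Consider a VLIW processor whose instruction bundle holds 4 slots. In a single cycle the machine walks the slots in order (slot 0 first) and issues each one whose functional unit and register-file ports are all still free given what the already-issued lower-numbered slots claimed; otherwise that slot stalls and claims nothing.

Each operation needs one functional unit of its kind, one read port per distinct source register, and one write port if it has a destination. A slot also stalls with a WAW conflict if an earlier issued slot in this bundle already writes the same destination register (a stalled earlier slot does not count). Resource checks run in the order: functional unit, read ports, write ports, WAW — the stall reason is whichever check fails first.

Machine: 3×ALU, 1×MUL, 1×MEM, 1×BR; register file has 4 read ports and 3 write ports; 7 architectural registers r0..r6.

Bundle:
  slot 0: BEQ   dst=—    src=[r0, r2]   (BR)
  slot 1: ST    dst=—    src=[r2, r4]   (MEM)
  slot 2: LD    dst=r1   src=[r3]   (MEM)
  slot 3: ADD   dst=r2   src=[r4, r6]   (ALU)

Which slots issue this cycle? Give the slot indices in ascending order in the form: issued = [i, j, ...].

issued = [0, 1]

  0. BR ⇒ go  {3A/1Mu/1Ld/0B | 2r 3w}
  1. MEM ⇒ go  {3A/1Mu/0Ld/0B | 0r 3w}
  2. MEM→r1 ⇒ no(FU)  {3A/1Mu/0Ld/0B | 0r 3w}
  3. ALU→r2 ⇒ no(RD_PORT)  {3A/1Mu/0Ld/0B | 0r 3w}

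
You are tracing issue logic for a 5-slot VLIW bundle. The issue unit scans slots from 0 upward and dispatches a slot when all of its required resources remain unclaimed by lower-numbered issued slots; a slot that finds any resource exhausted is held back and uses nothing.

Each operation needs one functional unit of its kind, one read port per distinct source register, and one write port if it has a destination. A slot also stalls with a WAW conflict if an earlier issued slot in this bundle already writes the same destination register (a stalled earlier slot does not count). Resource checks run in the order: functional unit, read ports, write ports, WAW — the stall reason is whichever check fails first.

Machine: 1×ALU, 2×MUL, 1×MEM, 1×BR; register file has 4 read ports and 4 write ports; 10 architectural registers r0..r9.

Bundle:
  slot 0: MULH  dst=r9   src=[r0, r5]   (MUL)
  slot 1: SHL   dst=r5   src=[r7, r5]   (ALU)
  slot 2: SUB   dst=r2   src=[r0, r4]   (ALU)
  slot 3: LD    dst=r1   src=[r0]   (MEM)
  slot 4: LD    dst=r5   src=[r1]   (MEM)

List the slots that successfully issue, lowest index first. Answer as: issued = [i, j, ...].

(0) want 1×MUL +2rd +1wr — yes → AL1|MU1|ME1|BR1|rd2|wr3
(1) want 1×ALU +2rd +1wr — yes → AL0|MU1|ME1|BR1|rd0|wr2
(2) want 1×ALU +2rd +1wr — FU → AL0|MU1|ME1|BR1|rd0|wr2
(3) want 1×MEM +1rd +1wr — RD_PORT → AL0|MU1|ME1|BR1|rd0|wr2
(4) want 1×MEM +1rd +1wr — RD_PORT → AL0|MU1|ME1|BR1|rd0|wr2

issued = [0, 1]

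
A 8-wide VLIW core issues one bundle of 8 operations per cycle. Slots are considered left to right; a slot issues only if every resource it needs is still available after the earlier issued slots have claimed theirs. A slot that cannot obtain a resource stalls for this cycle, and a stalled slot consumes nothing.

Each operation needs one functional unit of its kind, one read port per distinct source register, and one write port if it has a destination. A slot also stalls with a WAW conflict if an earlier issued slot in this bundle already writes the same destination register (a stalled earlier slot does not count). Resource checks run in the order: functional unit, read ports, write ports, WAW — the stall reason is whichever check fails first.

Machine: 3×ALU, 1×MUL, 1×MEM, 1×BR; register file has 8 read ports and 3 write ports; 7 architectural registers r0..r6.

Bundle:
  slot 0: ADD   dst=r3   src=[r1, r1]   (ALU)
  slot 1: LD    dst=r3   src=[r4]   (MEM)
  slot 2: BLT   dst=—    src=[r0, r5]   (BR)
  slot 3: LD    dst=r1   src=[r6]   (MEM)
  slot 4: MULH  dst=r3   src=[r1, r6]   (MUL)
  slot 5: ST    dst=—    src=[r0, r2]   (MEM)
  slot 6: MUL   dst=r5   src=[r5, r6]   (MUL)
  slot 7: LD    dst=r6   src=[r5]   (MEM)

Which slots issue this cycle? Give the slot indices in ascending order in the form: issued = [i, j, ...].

issued = [0, 2, 3, 6]

[0] ALU needs rd=1 wr=1: ok; after: ALU=2 MUL=1 MEM=1 BR=1, R=7, W=2
[1] MEM needs rd=1 wr=1: WAW; after: ALU=2 MUL=1 MEM=1 BR=1, R=7, W=2
[2] BR needs rd=2 wr=0: ok; after: ALU=2 MUL=1 MEM=1 BR=0, R=5, W=2
[3] MEM needs rd=1 wr=1: ok; after: ALU=2 MUL=1 MEM=0 BR=0, R=4, W=1
[4] MUL needs rd=2 wr=1: WAW; after: ALU=2 MUL=1 MEM=0 BR=0, R=4, W=1
[5] MEM needs rd=2 wr=0: FU; after: ALU=2 MUL=1 MEM=0 BR=0, R=4, W=1
[6] MUL needs rd=2 wr=1: ok; after: ALU=2 MUL=0 MEM=0 BR=0, R=2, W=0
[7] MEM needs rd=1 wr=1: FU; after: ALU=2 MUL=0 MEM=0 BR=0, R=2, W=0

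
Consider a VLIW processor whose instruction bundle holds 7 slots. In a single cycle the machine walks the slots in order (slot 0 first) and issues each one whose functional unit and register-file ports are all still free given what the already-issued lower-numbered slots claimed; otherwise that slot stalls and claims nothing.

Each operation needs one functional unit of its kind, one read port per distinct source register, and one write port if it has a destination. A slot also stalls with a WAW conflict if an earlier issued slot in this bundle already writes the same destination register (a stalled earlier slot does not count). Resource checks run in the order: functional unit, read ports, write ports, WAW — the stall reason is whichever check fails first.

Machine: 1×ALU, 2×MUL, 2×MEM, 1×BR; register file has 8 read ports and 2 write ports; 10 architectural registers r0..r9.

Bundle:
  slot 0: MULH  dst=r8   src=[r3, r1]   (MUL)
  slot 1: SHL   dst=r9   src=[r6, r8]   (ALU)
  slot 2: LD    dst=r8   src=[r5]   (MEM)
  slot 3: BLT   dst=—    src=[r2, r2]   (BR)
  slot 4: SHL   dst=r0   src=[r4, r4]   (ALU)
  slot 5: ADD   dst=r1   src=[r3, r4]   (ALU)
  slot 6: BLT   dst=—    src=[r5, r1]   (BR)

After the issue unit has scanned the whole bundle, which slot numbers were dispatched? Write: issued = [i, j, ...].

slot 0 (MUL): ISSUE — free A1,Mu1,Ld2,B1 rp6 wp1
slot 1 (ALU): ISSUE — free A0,Mu1,Ld2,B1 rp4 wp0
slot 2 (MEM): stall WR_PORT — free A0,Mu1,Ld2,B1 rp4 wp0
slot 3 (BR): ISSUE — free A0,Mu1,Ld2,B0 rp3 wp0
slot 4 (ALU): stall FU — free A0,Mu1,Ld2,B0 rp3 wp0
slot 5 (ALU): stall FU — free A0,Mu1,Ld2,B0 rp3 wp0
slot 6 (BR): stall FU — free A0,Mu1,Ld2,B0 rp3 wp0

issued = [0, 1, 3]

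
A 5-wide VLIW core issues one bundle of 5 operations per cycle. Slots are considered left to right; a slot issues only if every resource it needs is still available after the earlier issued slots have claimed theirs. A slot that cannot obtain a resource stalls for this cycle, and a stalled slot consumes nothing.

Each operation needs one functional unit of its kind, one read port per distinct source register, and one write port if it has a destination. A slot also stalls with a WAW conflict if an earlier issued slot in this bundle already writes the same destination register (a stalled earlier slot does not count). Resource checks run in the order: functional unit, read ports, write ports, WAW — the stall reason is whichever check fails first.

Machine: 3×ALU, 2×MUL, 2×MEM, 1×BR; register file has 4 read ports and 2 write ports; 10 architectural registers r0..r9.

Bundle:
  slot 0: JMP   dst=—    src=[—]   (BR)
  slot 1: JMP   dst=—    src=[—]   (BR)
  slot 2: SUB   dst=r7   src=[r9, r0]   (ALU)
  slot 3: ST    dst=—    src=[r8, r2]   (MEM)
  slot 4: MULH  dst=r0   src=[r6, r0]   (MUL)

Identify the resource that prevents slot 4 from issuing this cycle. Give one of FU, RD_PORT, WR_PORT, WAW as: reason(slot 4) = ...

#0 BR src=- dispatched  <A:3 Mu:2 Ld:2 B:0 rd:4 wr:2>
#1 BR src=- held:FU  <A:3 Mu:2 Ld:2 B:0 rd:4 wr:2>
#2 ALU src=r9,r0 dispatched  <A:2 Mu:2 Ld:2 B:0 rd:2 wr:1>
#3 MEM src=r8,r2 dispatched  <A:2 Mu:2 Ld:1 B:0 rd:0 wr:1>
#4 MUL src=r6,r0 held:RD_PORT  <A:2 Mu:2 Ld:1 B:0 rd:0 wr:1>

reason(slot 4) = RD_PORT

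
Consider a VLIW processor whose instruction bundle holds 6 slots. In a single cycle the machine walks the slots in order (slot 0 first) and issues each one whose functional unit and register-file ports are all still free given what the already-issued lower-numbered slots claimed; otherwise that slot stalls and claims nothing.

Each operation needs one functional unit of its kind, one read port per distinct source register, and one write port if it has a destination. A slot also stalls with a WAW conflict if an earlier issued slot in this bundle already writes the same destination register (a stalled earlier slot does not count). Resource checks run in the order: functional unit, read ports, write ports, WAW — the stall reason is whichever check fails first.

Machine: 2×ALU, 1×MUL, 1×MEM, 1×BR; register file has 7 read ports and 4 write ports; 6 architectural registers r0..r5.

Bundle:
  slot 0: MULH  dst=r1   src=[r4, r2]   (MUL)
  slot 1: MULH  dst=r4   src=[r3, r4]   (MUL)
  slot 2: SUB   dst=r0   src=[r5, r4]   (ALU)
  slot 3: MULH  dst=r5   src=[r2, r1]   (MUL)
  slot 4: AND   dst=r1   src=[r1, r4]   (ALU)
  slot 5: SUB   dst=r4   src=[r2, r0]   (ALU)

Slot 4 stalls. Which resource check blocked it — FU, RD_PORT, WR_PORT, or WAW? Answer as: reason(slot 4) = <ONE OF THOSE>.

  0. MUL→r1 ⇒ go  {2A/0Mu/1Ld/1B | 5r 3w}
  1. MUL→r4 ⇒ no(FU)  {2A/0Mu/1Ld/1B | 5r 3w}
  2. ALU→r0 ⇒ go  {1A/0Mu/1Ld/1B | 3r 2w}
  3. MUL→r5 ⇒ no(FU)  {1A/0Mu/1Ld/1B | 3r 2w}
  4. ALU→r1 ⇒ no(WAW)  {1A/0Mu/1Ld/1B | 3r 2w}
  5. ALU→r4 ⇒ go  {0A/0Mu/1Ld/1B | 1r 1w}

reason(slot 4) = WAW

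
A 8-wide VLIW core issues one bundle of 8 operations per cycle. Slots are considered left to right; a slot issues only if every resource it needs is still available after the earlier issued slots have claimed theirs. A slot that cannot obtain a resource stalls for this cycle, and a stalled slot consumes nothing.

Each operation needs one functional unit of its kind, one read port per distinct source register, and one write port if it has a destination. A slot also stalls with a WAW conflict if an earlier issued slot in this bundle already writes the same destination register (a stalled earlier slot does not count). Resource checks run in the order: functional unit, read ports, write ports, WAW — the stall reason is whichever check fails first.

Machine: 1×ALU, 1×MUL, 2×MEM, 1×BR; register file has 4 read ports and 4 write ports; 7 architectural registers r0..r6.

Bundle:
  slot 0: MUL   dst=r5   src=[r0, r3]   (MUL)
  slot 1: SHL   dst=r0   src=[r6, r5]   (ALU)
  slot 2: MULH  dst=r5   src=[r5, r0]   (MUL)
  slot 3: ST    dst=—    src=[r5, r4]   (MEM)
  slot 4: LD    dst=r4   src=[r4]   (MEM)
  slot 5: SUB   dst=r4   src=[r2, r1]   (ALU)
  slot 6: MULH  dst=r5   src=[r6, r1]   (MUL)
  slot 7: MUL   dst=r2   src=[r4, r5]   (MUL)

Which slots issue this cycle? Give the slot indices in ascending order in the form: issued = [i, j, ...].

issued = [0, 1]

  0. MUL→r5 ⇒ go  {1A/0Mu/2Ld/1B | 2r 3w}
  1. ALU→r0 ⇒ go  {0A/0Mu/2Ld/1B | 0r 2w}
  2. MUL→r5 ⇒ no(FU)  {0A/0Mu/2Ld/1B | 0r 2w}
  3. MEM ⇒ no(RD_PORT)  {0A/0Mu/2Ld/1B | 0r 2w}
  4. MEM→r4 ⇒ no(RD_PORT)  {0A/0Mu/2Ld/1B | 0r 2w}
  5. ALU→r4 ⇒ no(FU)  {0A/0Mu/2Ld/1B | 0r 2w}
  6. MUL→r5 ⇒ no(FU)  {0A/0Mu/2Ld/1B | 0r 2w}
  7. MUL→r2 ⇒ no(FU)  {0A/0Mu/2Ld/1B | 0r 2w}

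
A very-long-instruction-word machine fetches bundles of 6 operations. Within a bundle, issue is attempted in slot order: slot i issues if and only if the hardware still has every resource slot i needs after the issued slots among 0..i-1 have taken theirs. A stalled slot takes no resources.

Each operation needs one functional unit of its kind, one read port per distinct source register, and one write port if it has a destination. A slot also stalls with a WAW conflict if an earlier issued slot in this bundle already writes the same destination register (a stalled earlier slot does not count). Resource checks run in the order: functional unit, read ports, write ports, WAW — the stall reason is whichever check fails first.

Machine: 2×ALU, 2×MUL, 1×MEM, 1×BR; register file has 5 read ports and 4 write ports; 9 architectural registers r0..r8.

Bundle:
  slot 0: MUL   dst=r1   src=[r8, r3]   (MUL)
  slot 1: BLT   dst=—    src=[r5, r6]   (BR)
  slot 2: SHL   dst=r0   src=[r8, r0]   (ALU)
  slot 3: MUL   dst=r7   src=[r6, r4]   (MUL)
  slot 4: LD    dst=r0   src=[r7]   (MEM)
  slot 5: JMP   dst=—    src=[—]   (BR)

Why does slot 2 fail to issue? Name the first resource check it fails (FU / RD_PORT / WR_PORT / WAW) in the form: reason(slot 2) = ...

reason(slot 2) = RD_PORT

  0. MUL→r1 ⇒ go  {2A/1Mu/1Ld/1B | 3r 3w}
  1. BR ⇒ go  {2A/1Mu/1Ld/0B | 1r 3w}
  2. ALU→r0 ⇒ no(RD_PORT)  {2A/1Mu/1Ld/0B | 1r 3w}
  3. MUL→r7 ⇒ no(RD_PORT)  {2A/1Mu/1Ld/0B | 1r 3w}
  4. MEM→r0 ⇒ go  {2A/1Mu/0Ld/0B | 0r 2w}
  5. BR ⇒ no(FU)  {2A/1Mu/0Ld/0B | 0r 2w}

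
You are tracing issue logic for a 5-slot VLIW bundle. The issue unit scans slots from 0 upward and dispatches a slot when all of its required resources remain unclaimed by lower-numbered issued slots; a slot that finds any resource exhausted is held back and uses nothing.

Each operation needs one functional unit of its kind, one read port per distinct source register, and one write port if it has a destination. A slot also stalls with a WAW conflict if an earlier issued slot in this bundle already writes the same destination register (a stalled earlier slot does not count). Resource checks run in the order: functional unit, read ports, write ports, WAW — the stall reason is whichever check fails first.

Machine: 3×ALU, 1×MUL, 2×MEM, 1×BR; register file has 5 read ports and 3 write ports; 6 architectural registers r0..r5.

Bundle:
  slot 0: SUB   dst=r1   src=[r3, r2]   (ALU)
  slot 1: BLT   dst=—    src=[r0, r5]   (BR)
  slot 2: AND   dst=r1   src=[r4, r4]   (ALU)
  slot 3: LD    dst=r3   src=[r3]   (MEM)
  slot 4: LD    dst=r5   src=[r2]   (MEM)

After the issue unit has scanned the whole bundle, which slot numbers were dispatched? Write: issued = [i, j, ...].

issued = [0, 1, 3]

  0. ALU→r1 ⇒ go  {2A/1Mu/2Ld/1B | 3r 2w}
  1. BR ⇒ go  {2A/1Mu/2Ld/0B | 1r 2w}
  2. ALU→r1 ⇒ no(WAW)  {2A/1Mu/2Ld/0B | 1r 2w}
  3. MEM→r3 ⇒ go  {2A/1Mu/1Ld/0B | 0r 1w}
  4. MEM→r5 ⇒ no(RD_PORT)  {2A/1Mu/1Ld/0B | 0r 1w}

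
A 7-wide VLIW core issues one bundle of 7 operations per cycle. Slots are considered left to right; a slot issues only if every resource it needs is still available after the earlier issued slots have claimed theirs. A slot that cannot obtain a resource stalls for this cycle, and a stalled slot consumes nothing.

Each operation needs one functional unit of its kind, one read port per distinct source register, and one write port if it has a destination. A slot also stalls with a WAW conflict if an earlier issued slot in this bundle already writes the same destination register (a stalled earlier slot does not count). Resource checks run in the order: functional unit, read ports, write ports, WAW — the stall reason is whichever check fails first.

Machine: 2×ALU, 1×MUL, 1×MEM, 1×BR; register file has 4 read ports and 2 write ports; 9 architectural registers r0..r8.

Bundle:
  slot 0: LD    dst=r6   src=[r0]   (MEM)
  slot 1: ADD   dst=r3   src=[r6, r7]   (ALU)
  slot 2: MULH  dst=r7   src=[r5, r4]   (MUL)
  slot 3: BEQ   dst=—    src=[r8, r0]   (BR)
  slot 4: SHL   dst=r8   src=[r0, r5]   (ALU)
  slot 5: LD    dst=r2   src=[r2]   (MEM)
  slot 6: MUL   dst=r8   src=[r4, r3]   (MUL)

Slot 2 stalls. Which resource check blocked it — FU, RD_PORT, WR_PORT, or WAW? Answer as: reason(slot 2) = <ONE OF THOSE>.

#0 MEM src=r0 dispatched  <A:2 Mu:1 Ld:0 B:1 rd:3 wr:1>
#1 ALU src=r6,r7 dispatched  <A:1 Mu:1 Ld:0 B:1 rd:1 wr:0>
#2 MUL src=r5,r4 held:RD_PORT  <A:1 Mu:1 Ld:0 B:1 rd:1 wr:0>
#3 BR src=r8,r0 held:RD_PORT  <A:1 Mu:1 Ld:0 B:1 rd:1 wr:0>
#4 ALU src=r0,r5 held:RD_PORT  <A:1 Mu:1 Ld:0 B:1 rd:1 wr:0>
#5 MEM src=r2 held:FU  <A:1 Mu:1 Ld:0 B:1 rd:1 wr:0>
#6 MUL src=r4,r3 held:RD_PORT  <A:1 Mu:1 Ld:0 B:1 rd:1 wr:0>

reason(slot 2) = RD_PORT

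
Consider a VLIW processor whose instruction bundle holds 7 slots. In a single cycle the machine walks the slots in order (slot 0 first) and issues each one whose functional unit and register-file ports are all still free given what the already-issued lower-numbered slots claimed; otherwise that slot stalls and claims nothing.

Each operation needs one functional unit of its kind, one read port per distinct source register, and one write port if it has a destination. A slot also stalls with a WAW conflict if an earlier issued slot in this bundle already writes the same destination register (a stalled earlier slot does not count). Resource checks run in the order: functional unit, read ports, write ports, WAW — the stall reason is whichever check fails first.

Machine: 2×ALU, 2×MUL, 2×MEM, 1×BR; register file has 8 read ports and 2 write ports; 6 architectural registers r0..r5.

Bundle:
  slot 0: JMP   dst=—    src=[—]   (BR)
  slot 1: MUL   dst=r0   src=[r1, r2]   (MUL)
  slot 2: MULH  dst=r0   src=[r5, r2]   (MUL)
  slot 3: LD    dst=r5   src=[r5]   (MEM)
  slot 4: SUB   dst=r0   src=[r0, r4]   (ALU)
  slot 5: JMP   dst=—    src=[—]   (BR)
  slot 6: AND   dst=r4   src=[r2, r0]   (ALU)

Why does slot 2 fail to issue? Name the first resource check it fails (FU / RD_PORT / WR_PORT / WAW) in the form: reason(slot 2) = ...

reason(slot 2) = WAW

(0) want 1×BR +0rd +0wr — yes → AL2|MU2|ME2|BR0|rd8|wr2
(1) want 1×MUL +2rd +1wr — yes → AL2|MU1|ME2|BR0|rd6|wr1
(2) want 1×MUL +2rd +1wr — WAW → AL2|MU1|ME2|BR0|rd6|wr1
(3) want 1×MEM +1rd +1wr — yes → AL2|MU1|ME1|BR0|rd5|wr0
(4) want 1×ALU +2rd +1wr — WR_PORT → AL2|MU1|ME1|BR0|rd5|wr0
(5) want 1×BR +0rd +0wr — FU → AL2|MU1|ME1|BR0|rd5|wr0
(6) want 1×ALU +2rd +1wr — WR_PORT → AL2|MU1|ME1|BR0|rd5|wr0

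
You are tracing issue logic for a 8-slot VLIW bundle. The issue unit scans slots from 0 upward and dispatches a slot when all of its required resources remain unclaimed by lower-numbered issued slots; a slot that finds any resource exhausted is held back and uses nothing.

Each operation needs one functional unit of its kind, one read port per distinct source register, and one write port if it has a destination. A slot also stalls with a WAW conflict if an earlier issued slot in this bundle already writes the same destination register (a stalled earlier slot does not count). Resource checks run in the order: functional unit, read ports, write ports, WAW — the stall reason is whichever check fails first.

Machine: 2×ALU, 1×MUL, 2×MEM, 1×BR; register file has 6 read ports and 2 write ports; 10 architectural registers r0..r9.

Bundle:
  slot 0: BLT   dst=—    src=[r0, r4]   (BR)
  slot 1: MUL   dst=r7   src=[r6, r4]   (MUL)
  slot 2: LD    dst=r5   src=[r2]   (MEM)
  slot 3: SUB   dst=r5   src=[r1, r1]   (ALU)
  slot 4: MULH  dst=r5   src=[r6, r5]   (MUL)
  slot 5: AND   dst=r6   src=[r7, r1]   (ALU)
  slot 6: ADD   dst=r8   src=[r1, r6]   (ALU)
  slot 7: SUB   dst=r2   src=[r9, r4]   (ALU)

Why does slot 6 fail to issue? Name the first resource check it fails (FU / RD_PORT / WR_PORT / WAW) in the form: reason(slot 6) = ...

reason(slot 6) = RD_PORT

slot 0 (BR): ISSUE — free A2,Mu1,Ld2,B0 rp4 wp2
slot 1 (MUL): ISSUE — free A2,Mu0,Ld2,B0 rp2 wp1
slot 2 (MEM): ISSUE — free A2,Mu0,Ld1,B0 rp1 wp0
slot 3 (ALU): stall WR_PORT — free A2,Mu0,Ld1,B0 rp1 wp0
slot 4 (MUL): stall FU — free A2,Mu0,Ld1,B0 rp1 wp0
slot 5 (ALU): stall RD_PORT — free A2,Mu0,Ld1,B0 rp1 wp0
slot 6 (ALU): stall RD_PORT — free A2,Mu0,Ld1,B0 rp1 wp0
slot 7 (ALU): stall RD_PORT — free A2,Mu0,Ld1,B0 rp1 wp0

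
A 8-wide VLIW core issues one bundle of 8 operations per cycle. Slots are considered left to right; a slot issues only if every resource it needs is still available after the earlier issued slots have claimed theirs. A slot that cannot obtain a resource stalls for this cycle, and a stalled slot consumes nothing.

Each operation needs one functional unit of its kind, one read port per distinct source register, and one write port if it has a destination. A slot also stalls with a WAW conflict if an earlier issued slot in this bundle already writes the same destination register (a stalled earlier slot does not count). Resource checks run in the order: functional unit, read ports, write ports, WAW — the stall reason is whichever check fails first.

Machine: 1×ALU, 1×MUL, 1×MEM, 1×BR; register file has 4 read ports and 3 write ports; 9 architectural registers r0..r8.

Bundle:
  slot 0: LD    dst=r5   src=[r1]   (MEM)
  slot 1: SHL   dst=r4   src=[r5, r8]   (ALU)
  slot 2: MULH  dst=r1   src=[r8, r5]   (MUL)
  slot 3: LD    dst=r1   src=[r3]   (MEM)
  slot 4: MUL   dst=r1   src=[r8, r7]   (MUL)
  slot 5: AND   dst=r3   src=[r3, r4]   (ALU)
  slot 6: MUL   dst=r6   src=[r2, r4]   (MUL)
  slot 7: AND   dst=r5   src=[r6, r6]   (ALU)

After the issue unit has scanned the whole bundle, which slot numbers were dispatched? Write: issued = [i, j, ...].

(0) want 1×MEM +1rd +1wr — yes → AL1|MU1|ME0|BR1|rd3|wr2
(1) want 1×ALU +2rd +1wr — yes → AL0|MU1|ME0|BR1|rd1|wr1
(2) want 1×MUL +2rd +1wr — RD_PORT → AL0|MU1|ME0|BR1|rd1|wr1
(3) want 1×MEM +1rd +1wr — FU → AL0|MU1|ME0|BR1|rd1|wr1
(4) want 1×MUL +2rd +1wr — RD_PORT → AL0|MU1|ME0|BR1|rd1|wr1
(5) want 1×ALU +2rd +1wr — FU → AL0|MU1|ME0|BR1|rd1|wr1
(6) want 1×MUL +2rd +1wr — RD_PORT → AL0|MU1|ME0|BR1|rd1|wr1
(7) want 1×ALU +1rd +1wr — FU → AL0|MU1|ME0|BR1|rd1|wr1

issued = [0, 1]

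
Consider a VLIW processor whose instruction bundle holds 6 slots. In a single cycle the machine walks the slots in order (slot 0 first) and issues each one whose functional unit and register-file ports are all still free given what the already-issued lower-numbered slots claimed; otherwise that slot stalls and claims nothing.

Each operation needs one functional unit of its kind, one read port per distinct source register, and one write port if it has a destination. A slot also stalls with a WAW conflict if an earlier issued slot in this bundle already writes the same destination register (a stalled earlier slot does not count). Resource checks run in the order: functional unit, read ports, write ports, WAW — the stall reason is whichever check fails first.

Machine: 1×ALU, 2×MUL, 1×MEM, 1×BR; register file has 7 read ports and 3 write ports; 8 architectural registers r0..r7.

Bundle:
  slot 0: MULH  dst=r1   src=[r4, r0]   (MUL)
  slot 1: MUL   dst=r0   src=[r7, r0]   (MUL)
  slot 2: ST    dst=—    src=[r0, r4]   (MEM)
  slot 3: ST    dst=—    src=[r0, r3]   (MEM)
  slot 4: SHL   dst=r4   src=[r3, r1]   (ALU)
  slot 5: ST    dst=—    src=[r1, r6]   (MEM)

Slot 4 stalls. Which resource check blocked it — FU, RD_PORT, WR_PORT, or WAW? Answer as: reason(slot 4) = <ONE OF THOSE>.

  0. MUL→r1 ⇒ go  {1A/1Mu/1Ld/1B | 5r 2w}
  1. MUL→r0 ⇒ go  {1A/0Mu/1Ld/1B | 3r 1w}
  2. MEM ⇒ go  {1A/0Mu/0Ld/1B | 1r 1w}
  3. MEM ⇒ no(FU)  {1A/0Mu/0Ld/1B | 1r 1w}
  4. ALU→r4 ⇒ no(RD_PORT)  {1A/0Mu/0Ld/1B | 1r 1w}
  5. MEM ⇒ no(FU)  {1A/0Mu/0Ld/1B | 1r 1w}

reason(slot 4) = RD_PORT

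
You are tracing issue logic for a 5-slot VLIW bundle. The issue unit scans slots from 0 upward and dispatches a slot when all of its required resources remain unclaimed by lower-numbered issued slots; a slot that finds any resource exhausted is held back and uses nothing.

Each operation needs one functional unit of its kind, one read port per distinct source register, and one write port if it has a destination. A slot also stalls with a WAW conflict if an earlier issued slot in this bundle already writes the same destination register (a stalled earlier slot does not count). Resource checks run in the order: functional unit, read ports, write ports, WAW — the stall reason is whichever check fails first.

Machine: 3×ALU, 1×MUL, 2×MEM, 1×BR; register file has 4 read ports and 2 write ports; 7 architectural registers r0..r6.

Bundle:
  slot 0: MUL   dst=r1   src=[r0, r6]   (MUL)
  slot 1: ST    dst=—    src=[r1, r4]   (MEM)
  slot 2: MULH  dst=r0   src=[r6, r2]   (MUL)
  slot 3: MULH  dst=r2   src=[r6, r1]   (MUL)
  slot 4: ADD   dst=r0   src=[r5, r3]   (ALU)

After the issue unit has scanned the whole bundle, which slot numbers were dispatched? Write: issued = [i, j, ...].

issued = [0, 1]

  0. MUL→r1 ⇒ go  {3A/0Mu/2Ld/1B | 2r 1w}
  1. MEM ⇒ go  {3A/0Mu/1Ld/1B | 0r 1w}
  2. MUL→r0 ⇒ no(FU)  {3A/0Mu/1Ld/1B | 0r 1w}
  3. MUL→r2 ⇒ no(FU)  {3A/0Mu/1Ld/1B | 0r 1w}
  4. ALU→r0 ⇒ no(RD_PORT)  {3A/0Mu/1Ld/1B | 0r 1w}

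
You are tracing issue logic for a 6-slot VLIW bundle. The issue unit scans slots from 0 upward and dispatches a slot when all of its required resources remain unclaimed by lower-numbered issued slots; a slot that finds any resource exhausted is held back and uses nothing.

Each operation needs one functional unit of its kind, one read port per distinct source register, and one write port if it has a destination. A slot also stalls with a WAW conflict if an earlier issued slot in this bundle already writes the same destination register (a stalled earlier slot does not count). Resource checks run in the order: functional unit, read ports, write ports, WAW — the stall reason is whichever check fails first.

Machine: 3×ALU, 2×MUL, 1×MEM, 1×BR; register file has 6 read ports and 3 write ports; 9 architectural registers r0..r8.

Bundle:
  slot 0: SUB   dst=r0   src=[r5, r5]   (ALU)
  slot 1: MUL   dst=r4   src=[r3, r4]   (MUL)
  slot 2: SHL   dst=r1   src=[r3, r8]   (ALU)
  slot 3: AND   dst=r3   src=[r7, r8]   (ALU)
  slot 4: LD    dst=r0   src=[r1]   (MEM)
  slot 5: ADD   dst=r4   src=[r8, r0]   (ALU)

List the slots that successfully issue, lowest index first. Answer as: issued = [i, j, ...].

issued = [0, 1, 2]

[0] ALU needs rd=1 wr=1: ok; after: ALU=2 MUL=2 MEM=1 BR=1, R=5, W=2
[1] MUL needs rd=2 wr=1: ok; after: ALU=2 MUL=1 MEM=1 BR=1, R=3, W=1
[2] ALU needs rd=2 wr=1: ok; after: ALU=1 MUL=1 MEM=1 BR=1, R=1, W=0
[3] ALU needs rd=2 wr=1: RD_PORT; after: ALU=1 MUL=1 MEM=1 BR=1, R=1, W=0
[4] MEM needs rd=1 wr=1: WR_PORT; after: ALU=1 MUL=1 MEM=1 BR=1, R=1, W=0
[5] ALU needs rd=2 wr=1: RD_PORT; after: ALU=1 MUL=1 MEM=1 BR=1, R=1, W=0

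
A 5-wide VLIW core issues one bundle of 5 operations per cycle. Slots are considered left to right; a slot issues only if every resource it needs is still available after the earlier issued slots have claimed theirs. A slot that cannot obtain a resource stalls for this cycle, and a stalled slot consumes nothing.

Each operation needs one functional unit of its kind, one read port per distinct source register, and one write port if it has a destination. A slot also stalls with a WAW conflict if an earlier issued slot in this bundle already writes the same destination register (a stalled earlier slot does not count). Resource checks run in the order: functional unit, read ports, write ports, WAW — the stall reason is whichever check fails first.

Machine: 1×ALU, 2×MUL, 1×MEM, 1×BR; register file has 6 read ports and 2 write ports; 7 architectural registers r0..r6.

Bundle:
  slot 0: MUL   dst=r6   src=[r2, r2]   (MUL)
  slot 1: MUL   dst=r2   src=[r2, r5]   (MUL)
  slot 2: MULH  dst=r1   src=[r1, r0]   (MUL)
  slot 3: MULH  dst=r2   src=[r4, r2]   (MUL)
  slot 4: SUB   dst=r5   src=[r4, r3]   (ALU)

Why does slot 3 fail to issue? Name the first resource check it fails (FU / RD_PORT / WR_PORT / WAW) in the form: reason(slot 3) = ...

slot 0 (MUL): ISSUE — free A1,Mu1,Ld1,B1 rp5 wp1
slot 1 (MUL): ISSUE — free A1,Mu0,Ld1,B1 rp3 wp0
slot 2 (MUL): stall FU — free A1,Mu0,Ld1,B1 rp3 wp0
slot 3 (MUL): stall FU — free A1,Mu0,Ld1,B1 rp3 wp0
slot 4 (ALU): stall WR_PORT — free A1,Mu0,Ld1,B1 rp3 wp0

reason(slot 3) = FU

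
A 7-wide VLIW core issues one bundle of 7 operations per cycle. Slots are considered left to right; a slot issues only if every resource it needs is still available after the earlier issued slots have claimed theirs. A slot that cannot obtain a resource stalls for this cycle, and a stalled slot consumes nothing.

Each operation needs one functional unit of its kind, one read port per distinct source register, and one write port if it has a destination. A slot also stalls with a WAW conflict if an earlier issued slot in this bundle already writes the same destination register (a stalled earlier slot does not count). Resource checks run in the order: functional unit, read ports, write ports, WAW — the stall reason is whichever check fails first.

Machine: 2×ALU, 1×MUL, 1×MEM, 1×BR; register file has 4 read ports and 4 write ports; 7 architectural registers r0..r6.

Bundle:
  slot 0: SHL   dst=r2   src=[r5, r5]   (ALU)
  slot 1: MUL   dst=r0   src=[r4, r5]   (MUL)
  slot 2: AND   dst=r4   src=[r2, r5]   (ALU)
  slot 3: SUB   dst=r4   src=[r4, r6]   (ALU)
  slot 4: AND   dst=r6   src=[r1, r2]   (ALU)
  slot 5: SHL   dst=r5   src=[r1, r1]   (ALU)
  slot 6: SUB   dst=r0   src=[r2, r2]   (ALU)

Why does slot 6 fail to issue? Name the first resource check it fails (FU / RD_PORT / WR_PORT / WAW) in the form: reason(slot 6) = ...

slot 0 (ALU): ISSUE — free A1,Mu1,Ld1,B1 rp3 wp3
slot 1 (MUL): ISSUE — free A1,Mu0,Ld1,B1 rp1 wp2
slot 2 (ALU): stall RD_PORT — free A1,Mu0,Ld1,B1 rp1 wp2
slot 3 (ALU): stall RD_PORT — free A1,Mu0,Ld1,B1 rp1 wp2
slot 4 (ALU): stall RD_PORT — free A1,Mu0,Ld1,B1 rp1 wp2
slot 5 (ALU): ISSUE — free A0,Mu0,Ld1,B1 rp0 wp1
slot 6 (ALU): stall FU — free A0,Mu0,Ld1,B1 rp0 wp1

reason(slot 6) = FU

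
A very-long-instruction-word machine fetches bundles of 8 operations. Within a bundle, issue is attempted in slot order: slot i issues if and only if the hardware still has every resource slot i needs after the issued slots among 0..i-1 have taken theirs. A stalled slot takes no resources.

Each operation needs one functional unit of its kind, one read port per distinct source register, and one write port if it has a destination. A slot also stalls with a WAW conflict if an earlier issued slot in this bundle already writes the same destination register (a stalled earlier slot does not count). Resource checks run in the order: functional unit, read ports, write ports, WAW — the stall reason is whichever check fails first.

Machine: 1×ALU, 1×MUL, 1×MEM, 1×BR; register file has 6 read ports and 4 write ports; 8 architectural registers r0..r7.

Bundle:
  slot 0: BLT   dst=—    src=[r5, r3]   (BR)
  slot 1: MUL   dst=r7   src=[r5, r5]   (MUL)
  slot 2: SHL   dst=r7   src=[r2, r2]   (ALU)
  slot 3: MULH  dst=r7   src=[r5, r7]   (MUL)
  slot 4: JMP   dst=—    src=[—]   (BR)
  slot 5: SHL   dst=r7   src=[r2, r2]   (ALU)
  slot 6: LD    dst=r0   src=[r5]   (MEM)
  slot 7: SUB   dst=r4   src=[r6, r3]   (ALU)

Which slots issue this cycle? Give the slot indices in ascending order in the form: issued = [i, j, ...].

issued = [0, 1, 6, 7]

#0 BR src=r5,r3 dispatched  <A:1 Mu:1 Ld:1 B:0 rd:4 wr:4>
#1 MUL src=r5,r5 dispatched  <A:1 Mu:0 Ld:1 B:0 rd:3 wr:3>
#2 ALU src=r2,r2 held:WAW  <A:1 Mu:0 Ld:1 B:0 rd:3 wr:3>
#3 MUL src=r5,r7 held:FU  <A:1 Mu:0 Ld:1 B:0 rd:3 wr:3>
#4 BR src=- held:FU  <A:1 Mu:0 Ld:1 B:0 rd:3 wr:3>
#5 ALU src=r2,r2 held:WAW  <A:1 Mu:0 Ld:1 B:0 rd:3 wr:3>
#6 MEM src=r5 dispatched  <A:1 Mu:0 Ld:0 B:0 rd:2 wr:2>
#7 ALU src=r6,r3 dispatched  <A:0 Mu:0 Ld:0 B:0 rd:0 wr:1>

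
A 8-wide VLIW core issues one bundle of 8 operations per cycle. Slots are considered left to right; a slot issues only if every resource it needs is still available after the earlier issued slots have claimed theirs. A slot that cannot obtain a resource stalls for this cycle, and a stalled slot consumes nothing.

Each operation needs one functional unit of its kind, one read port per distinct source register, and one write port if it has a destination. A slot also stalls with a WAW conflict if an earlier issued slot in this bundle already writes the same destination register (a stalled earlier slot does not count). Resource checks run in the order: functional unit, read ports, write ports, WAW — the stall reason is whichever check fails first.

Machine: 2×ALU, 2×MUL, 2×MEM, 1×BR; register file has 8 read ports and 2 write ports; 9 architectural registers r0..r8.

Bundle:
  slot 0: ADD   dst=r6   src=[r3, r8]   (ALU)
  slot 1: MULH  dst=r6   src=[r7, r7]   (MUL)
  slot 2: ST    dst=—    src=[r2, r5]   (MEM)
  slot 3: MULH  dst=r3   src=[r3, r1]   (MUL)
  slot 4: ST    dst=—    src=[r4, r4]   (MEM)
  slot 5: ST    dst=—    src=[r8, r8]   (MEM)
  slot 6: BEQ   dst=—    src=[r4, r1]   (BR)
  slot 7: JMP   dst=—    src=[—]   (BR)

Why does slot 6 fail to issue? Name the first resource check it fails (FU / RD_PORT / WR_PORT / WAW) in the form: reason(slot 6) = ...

[0] ALU needs rd=2 wr=1: ok; after: ALU=1 MUL=2 MEM=2 BR=1, R=6, W=1
[1] MUL needs rd=1 wr=1: WAW; after: ALU=1 MUL=2 MEM=2 BR=1, R=6, W=1
[2] MEM needs rd=2 wr=0: ok; after: ALU=1 MUL=2 MEM=1 BR=1, R=4, W=1
[3] MUL needs rd=2 wr=1: ok; after: ALU=1 MUL=1 MEM=1 BR=1, R=2, W=0
[4] MEM needs rd=1 wr=0: ok; after: ALU=1 MUL=1 MEM=0 BR=1, R=1, W=0
[5] MEM needs rd=1 wr=0: FU; after: ALU=1 MUL=1 MEM=0 BR=1, R=1, W=0
[6] BR needs rd=2 wr=0: RD_PORT; after: ALU=1 MUL=1 MEM=0 BR=1, R=1, W=0
[7] BR needs rd=0 wr=0: ok; after: ALU=1 MUL=1 MEM=0 BR=0, R=1, W=0

reason(slot 6) = RD_PORT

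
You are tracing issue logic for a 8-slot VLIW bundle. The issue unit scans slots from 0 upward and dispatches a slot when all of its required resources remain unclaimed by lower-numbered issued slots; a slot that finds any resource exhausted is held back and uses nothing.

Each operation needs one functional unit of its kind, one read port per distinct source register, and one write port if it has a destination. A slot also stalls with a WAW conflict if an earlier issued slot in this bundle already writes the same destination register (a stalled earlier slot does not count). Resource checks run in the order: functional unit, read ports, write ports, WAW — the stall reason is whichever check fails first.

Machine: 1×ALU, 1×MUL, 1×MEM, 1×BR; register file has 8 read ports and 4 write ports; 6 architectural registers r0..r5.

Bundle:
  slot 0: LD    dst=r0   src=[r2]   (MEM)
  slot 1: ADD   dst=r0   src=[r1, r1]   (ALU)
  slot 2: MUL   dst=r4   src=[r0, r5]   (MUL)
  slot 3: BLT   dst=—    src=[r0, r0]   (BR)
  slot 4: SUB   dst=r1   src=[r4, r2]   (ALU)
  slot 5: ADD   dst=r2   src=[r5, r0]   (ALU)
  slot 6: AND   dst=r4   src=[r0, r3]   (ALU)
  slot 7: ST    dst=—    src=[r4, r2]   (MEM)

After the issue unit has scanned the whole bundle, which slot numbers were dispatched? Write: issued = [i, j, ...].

issued = [0, 2, 3, 4]

[0] MEM needs rd=1 wr=1: ok; after: ALU=1 MUL=1 MEM=0 BR=1, R=7, W=3
[1] ALU needs rd=1 wr=1: WAW; after: ALU=1 MUL=1 MEM=0 BR=1, R=7, W=3
[2] MUL needs rd=2 wr=1: ok; after: ALU=1 MUL=0 MEM=0 BR=1, R=5, W=2
[3] BR needs rd=1 wr=0: ok; after: ALU=1 MUL=0 MEM=0 BR=0, R=4, W=2
[4] ALU needs rd=2 wr=1: ok; after: ALU=0 MUL=0 MEM=0 BR=0, R=2, W=1
[5] ALU needs rd=2 wr=1: FU; after: ALU=0 MUL=0 MEM=0 BR=0, R=2, W=1
[6] ALU needs rd=2 wr=1: FU; after: ALU=0 MUL=0 MEM=0 BR=0, R=2, W=1
[7] MEM needs rd=2 wr=0: FU; after: ALU=0 MUL=0 MEM=0 BR=0, R=2, W=1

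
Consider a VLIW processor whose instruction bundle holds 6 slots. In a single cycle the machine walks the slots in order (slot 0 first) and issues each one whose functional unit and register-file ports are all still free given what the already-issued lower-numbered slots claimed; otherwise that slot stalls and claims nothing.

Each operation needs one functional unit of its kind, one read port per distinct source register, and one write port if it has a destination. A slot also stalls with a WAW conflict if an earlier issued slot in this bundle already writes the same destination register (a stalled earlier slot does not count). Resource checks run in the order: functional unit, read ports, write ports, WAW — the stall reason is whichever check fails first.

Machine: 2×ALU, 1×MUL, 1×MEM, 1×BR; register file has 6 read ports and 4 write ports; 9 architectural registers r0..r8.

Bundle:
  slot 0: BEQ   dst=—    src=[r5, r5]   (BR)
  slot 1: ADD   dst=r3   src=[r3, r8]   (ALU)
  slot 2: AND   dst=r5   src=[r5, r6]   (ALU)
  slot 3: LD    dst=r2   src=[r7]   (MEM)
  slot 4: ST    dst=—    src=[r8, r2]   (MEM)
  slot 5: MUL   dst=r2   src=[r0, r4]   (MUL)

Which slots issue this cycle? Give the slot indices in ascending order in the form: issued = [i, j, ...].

slot 0 (BR): ISSUE — free A2,Mu1,Ld1,B0 rp5 wp4
slot 1 (ALU): ISSUE — free A1,Mu1,Ld1,B0 rp3 wp3
slot 2 (ALU): ISSUE — free A0,Mu1,Ld1,B0 rp1 wp2
slot 3 (MEM): ISSUE — free A0,Mu1,Ld0,B0 rp0 wp1
slot 4 (MEM): stall FU — free A0,Mu1,Ld0,B0 rp0 wp1
slot 5 (MUL): stall RD_PORT — free A0,Mu1,Ld0,B0 rp0 wp1

issued = [0, 1, 2, 3]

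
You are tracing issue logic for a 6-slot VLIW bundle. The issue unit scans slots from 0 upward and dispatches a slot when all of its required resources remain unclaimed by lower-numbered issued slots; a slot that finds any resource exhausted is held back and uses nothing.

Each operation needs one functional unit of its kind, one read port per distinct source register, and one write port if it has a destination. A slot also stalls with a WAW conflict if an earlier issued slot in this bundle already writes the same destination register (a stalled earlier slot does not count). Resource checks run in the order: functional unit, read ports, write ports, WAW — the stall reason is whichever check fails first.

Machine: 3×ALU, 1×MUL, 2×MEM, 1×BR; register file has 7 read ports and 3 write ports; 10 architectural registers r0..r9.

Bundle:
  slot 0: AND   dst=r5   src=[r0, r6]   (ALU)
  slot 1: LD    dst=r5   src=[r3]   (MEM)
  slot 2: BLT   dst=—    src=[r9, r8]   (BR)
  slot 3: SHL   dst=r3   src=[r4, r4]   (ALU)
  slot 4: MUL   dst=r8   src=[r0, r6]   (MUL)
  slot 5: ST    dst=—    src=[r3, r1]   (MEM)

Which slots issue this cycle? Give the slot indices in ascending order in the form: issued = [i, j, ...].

slot 0 (ALU): ISSUE — free A2,Mu1,Ld2,B1 rp5 wp2
slot 1 (MEM): stall WAW — free A2,Mu1,Ld2,B1 rp5 wp2
slot 2 (BR): ISSUE — free A2,Mu1,Ld2,B0 rp3 wp2
slot 3 (ALU): ISSUE — free A1,Mu1,Ld2,B0 rp2 wp1
slot 4 (MUL): ISSUE — free A1,Mu0,Ld2,B0 rp0 wp0
slot 5 (MEM): stall RD_PORT — free A1,Mu0,Ld2,B0 rp0 wp0

issued = [0, 2, 3, 4]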